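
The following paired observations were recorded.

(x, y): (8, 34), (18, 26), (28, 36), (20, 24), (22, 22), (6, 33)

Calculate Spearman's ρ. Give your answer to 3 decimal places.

Rank x: 2, 3, 6, 4, 5, 1
Rank y: 5, 3, 6, 2, 1, 4
d = rank(x) − rank(y): -3, 0, 0, 2, 4, -3; Σd² = 38
ρ = 1 − 6Σd² / [n(n²−1)] = 1 − 6×38 / (6×35) = 1 − 228/210 ≈ -0.086

-0.086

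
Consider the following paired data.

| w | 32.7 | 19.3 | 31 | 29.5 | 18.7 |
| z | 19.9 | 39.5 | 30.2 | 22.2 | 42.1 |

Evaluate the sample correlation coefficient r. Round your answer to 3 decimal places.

-0.924

n = 5, Σw = 131.2, Σz = 153.9, Σw² = 3622.72, Σz² = 5133.55, Σwz = 3791.45
nΣwz − ΣwΣz = 18957.25 − 20191.68 = -1234.43
nΣw² − (Σw)² = 18113.6 − 17213.44 = 900.16; nΣz² − (Σz)² = 25667.75 − 23685.21 = 1982.54
r = -1234.43 / √(900.16 × 1982.54) = -1234.43 / 1335.8904 ≈ -0.924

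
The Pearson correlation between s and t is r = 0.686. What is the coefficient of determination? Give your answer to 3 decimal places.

0.471

r² = (0.686)² = 0.471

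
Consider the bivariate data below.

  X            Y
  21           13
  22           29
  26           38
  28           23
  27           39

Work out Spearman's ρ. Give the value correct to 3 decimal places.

0.400

Rank X: 1, 2, 3, 5, 4
Rank Y: 1, 3, 4, 2, 5
d = rank(X) − rank(Y): 0, -1, -1, 3, -1; Σd² = 12
ρ = 1 − 6Σd² / [n(n²−1)] = 1 − 6×12 / (5×24) = 1 − 72/120 ≈ 0.400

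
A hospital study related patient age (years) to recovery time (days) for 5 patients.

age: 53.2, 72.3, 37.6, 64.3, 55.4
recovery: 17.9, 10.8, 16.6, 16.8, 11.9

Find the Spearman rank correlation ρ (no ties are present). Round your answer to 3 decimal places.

-0.500

Rank age: 2, 5, 1, 4, 3
Rank recovery: 5, 1, 3, 4, 2
d = rank(age) − rank(recovery): -3, 4, -2, 0, 1; Σd² = 30
ρ = 1 − 6Σd² / [n(n²−1)] = 1 − 6×30 / (5×24) = 1 − 180/120 ≈ -0.500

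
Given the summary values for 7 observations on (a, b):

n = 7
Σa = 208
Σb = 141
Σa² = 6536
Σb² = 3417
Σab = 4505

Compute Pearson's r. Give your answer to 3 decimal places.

0.696

r = (nΣab − ΣaΣb) / √[(nΣa² − (Σa)²)(nΣb² − (Σb)²)]
Numerator: 7×4505 − 208×141 = 2207
Denominator: √[(45752 − 43264)(23919 − 19881)] = √[2488 × 4038] = 3169.6284
r = 2207 / 3169.6284 ≈ 0.696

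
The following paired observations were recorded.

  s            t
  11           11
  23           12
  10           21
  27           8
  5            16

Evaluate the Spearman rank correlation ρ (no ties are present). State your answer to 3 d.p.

Rank s: 3, 4, 2, 5, 1
Rank t: 2, 3, 5, 1, 4
d = rank(s) − rank(t): 1, 1, -3, 4, -3; Σd² = 36
ρ = 1 − 6Σd² / [n(n²−1)] = 1 − 6×36 / (5×24) = 1 − 216/120 ≈ -0.800

-0.800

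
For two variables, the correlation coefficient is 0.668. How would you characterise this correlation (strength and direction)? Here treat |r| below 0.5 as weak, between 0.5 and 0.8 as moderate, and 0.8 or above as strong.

r = 0.668 > 0 so the relationship is positive.
|r| = 0.668, which falls in the moderate range.

moderate positive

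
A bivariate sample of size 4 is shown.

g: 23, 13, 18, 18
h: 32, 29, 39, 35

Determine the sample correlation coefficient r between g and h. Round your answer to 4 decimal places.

0.2867

n = 4, Σg = 72, Σh = 135, Σg² = 1346, Σh² = 4611, Σgh = 2445
nΣgh − ΣgΣh = 9780 − 9720 = 60
nΣg² − (Σg)² = 5384 − 5184 = 200; nΣh² − (Σh)² = 18444 − 18225 = 219
r = 60 / √(200 × 219) = 60 / 209.2845 ≈ 0.2867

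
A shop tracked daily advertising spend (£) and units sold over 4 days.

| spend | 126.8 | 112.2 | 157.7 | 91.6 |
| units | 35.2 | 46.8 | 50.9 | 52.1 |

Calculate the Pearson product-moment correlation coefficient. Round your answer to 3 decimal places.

-0.109

n = 4, Σx = 488.3, Σy = 185, Σx² = 61926.93, Σy² = 8734.5, Σxy = 22513.61
nΣxy − ΣxΣy = 90054.44 − 90335.5 = -281.06
nΣx² − (Σx)² = 247707.72 − 238436.89 = 9270.83; nΣy² − (Σy)² = 34938 − 34225 = 713
r = -281.06 / √(9270.83 × 713) = -281.06 / 2571.0118 ≈ -0.109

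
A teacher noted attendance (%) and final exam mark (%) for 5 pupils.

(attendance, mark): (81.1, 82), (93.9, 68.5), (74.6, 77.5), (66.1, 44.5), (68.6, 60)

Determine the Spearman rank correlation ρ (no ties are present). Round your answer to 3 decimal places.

Rank attendance: 4, 5, 3, 1, 2
Rank mark: 5, 3, 4, 1, 2
d = rank(attendance) − rank(mark): -1, 2, -1, 0, 0; Σd² = 6
ρ = 1 − 6Σd² / [n(n²−1)] = 1 − 6×6 / (5×24) = 1 − 36/120 ≈ 0.700

0.700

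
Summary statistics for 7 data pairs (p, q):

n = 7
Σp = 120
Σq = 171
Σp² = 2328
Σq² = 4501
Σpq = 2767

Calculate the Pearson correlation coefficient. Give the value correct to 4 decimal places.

r = (nΣpq − ΣpΣq) / √[(nΣp² − (Σp)²)(nΣq² − (Σq)²)]
Numerator: 7×2767 − 120×171 = -1151
Denominator: √[(16296 − 14400)(31507 − 29241)] = √[1896 × 2266] = 2072.7605
r = -1151 / 2072.7605 ≈ -0.5553

-0.5553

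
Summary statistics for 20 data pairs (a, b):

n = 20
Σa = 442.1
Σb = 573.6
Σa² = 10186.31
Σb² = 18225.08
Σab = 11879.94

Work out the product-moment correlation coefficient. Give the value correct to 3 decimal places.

r = (nΣab − ΣaΣb) / √[(nΣa² − (Σa)²)(nΣb² − (Σb)²)]
Numerator: 20×11879.94 − 442.1×573.6 = -15989.76
Denominator: √[(203726.2 − 195452.41)(364501.6 − 329016.96)] = √[8273.79 × 35484.64] = 17134.5400
r = -15989.76 / 17134.5400 ≈ -0.933

-0.933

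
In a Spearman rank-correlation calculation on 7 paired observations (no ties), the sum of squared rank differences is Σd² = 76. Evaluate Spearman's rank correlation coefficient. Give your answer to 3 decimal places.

-0.357

ρ = 1 − 6Σd² / [n(n²−1)] = 1 − 6×76 / (7×48)
  = 1 − 456/336 = 1 − 1.3571 ≈ -0.357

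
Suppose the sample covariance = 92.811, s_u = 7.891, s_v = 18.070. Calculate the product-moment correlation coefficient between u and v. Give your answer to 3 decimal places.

r = Cov(u,v) / (s_u · s_v) = 92.811 / (7.891 × 18.070)
  = 92.811 / 142.5904 ≈ 0.651

0.651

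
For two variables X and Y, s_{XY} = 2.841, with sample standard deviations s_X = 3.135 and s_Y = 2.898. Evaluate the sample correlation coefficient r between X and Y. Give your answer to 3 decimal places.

0.313

r = Cov(X,Y) / (s_X · s_Y) = 2.841 / (3.135 × 2.898)
  = 2.841 / 9.0852 ≈ 0.313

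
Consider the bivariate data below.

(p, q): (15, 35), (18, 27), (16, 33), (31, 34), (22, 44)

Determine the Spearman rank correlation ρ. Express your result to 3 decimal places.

Rank p: 1, 3, 2, 5, 4
Rank q: 4, 1, 2, 3, 5
d = rank(p) − rank(q): -3, 2, 0, 2, -1; Σd² = 18
ρ = 1 − 6Σd² / [n(n²−1)] = 1 − 6×18 / (5×24) = 1 − 108/120 ≈ 0.100

0.100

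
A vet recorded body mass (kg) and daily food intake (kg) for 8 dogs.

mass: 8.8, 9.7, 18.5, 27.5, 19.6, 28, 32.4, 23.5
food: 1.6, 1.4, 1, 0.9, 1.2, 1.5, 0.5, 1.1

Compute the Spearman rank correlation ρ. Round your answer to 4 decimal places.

-0.5714

Rank mass: 1, 2, 3, 6, 4, 7, 8, 5
Rank food: 8, 6, 3, 2, 5, 7, 1, 4
d = rank(mass) − rank(food): -7, -4, 0, 4, -1, 0, 7, 1; Σd² = 132
ρ = 1 − 6Σd² / [n(n²−1)] = 1 − 6×132 / (8×63) = 1 − 792/504 ≈ -0.5714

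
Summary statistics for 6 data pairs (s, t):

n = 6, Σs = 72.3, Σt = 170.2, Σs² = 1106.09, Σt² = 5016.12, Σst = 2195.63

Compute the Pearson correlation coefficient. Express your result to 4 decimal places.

r = (nΣst − ΣsΣt) / √[(nΣs² − (Σs)²)(nΣt² − (Σt)²)]
Numerator: 6×2195.63 − 72.3×170.2 = 868.32
Denominator: √[(6636.54 − 5227.29)(30096.72 − 28968.04)] = √[1409.25 × 1128.68] = 1261.1869
r = 868.32 / 1261.1869 ≈ 0.6885

0.6885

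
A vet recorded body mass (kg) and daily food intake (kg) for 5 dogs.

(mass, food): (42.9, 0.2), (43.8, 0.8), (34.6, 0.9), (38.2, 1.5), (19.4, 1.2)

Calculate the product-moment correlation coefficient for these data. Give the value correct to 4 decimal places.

n = 5, Σx = 178.9, Σy = 4.6, Σx² = 6791.61, Σy² = 5.18, Σxy = 155.34
nΣxy − ΣxΣy = 776.7 − 822.94 = -46.24
nΣx² − (Σx)² = 33958.05 − 32005.21 = 1952.84; nΣy² − (Σy)² = 25.9 − 21.16 = 4.74
r = -46.24 / √(1952.84 × 4.74) = -46.24 / 96.2105 ≈ -0.4806

-0.4806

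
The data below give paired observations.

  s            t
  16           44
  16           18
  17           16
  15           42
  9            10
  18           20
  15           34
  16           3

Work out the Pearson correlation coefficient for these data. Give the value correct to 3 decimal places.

n = 8, Σs = 122, Σt = 187, Σs² = 1912, Σt² = 5945, Σst = 2902
nΣst − ΣsΣt = 23216 − 22814 = 402
nΣs² − (Σs)² = 15296 − 14884 = 412; nΣt² − (Σt)² = 47560 − 34969 = 12591
r = 402 / √(412 × 12591) = 402 / 2277.6066 ≈ 0.177

0.177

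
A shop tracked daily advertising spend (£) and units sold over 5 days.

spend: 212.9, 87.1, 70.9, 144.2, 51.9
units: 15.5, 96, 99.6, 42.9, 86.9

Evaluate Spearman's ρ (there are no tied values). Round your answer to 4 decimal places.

-0.7000

Rank spend: 5, 3, 2, 4, 1
Rank units: 1, 4, 5, 2, 3
d = rank(spend) − rank(units): 4, -1, -3, 2, -2; Σd² = 34
ρ = 1 − 6Σd² / [n(n²−1)] = 1 − 6×34 / (5×24) = 1 − 204/120 ≈ -0.7000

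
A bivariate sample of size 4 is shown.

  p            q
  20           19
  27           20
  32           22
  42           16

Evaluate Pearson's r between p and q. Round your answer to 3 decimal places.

-0.479

n = 4, Σp = 121, Σq = 77, Σp² = 3917, Σq² = 1501, Σpq = 2296
nΣpq − ΣpΣq = 9184 − 9317 = -133
nΣp² − (Σp)² = 15668 − 14641 = 1027; nΣq² − (Σq)² = 6004 − 5929 = 75
r = -133 / √(1027 × 75) = -133 / 277.5338 ≈ -0.479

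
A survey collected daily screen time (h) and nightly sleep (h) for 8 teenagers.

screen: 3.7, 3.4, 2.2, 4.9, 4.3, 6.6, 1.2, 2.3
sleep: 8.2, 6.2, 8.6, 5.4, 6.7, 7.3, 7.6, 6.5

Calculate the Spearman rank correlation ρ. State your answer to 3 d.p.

-0.405

Rank screen: 5, 4, 2, 7, 6, 8, 1, 3
Rank sleep: 7, 2, 8, 1, 4, 5, 6, 3
d = rank(screen) − rank(sleep): -2, 2, -6, 6, 2, 3, -5, 0; Σd² = 118
ρ = 1 − 6Σd² / [n(n²−1)] = 1 − 6×118 / (8×63) = 1 − 708/504 ≈ -0.405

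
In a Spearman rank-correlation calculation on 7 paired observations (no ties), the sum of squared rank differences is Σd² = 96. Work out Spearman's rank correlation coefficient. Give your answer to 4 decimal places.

-0.7143

ρ = 1 − 6Σd² / [n(n²−1)] = 1 − 6×96 / (7×48)
  = 1 − 576/336 = 1 − 1.71429 ≈ -0.7143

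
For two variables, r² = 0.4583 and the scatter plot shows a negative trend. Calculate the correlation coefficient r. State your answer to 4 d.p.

-0.6770

|r| = √0.4583 = 0.6770
The association is negative, so r = −0.6770.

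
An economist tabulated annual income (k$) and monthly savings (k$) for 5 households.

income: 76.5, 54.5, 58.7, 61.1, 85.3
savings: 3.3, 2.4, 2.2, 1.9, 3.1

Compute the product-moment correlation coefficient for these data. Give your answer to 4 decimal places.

0.8241

n = 5, Σx = 336.1, Σy = 12.9, Σx² = 23277.49, Σy² = 34.71, Σxy = 892.91
nΣxy − ΣxΣy = 4464.55 − 4335.69 = 128.86
nΣx² − (Σx)² = 116387.45 − 112963.21 = 3424.24; nΣy² − (Σy)² = 173.55 − 166.41 = 7.14
r = 128.86 / √(3424.24 × 7.14) = 128.86 / 156.3620 ≈ 0.8241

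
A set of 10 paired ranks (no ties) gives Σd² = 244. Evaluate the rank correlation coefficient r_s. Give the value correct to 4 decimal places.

ρ = 1 − 6Σd² / [n(n²−1)] = 1 − 6×244 / (10×99)
  = 1 − 1464/990 = 1 − 1.47879 ≈ -0.4788

-0.4788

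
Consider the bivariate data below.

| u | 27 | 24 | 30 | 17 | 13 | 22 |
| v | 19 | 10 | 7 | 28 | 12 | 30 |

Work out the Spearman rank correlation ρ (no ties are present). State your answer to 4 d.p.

-0.4857

Rank u: 5, 4, 6, 2, 1, 3
Rank v: 4, 2, 1, 5, 3, 6
d = rank(u) − rank(v): 1, 2, 5, -3, -2, -3; Σd² = 52
ρ = 1 − 6Σd² / [n(n²−1)] = 1 − 6×52 / (6×35) = 1 − 312/210 ≈ -0.4857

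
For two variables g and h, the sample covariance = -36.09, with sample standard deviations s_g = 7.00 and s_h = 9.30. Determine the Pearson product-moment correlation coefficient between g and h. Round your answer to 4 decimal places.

r = Cov(g,h) / (s_g · s_h) = -36.09 / (7.00 × 9.30)
  = -36.09 / 65.1000 ≈ -0.5544

-0.5544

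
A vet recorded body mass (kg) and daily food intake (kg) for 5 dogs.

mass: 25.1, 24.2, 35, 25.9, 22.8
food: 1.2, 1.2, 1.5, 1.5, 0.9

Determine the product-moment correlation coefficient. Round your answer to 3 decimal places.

0.711

n = 5, Σx = 133, Σy = 6.3, Σx² = 3631.3, Σy² = 8.19, Σxy = 171.03
nΣxy − ΣxΣy = 855.15 − 837.9 = 17.25
nΣx² − (Σx)² = 18156.5 − 17689 = 467.5; nΣy² − (Σy)² = 40.95 − 39.69 = 1.26
r = 17.25 / √(467.5 × 1.26) = 17.25 / 24.2704 ≈ 0.711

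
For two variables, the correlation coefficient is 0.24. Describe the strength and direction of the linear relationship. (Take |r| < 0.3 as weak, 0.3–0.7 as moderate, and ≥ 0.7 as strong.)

r = 0.24 > 0 so the relationship is positive.
|r| = 0.24, which falls in the weak range.

weak positive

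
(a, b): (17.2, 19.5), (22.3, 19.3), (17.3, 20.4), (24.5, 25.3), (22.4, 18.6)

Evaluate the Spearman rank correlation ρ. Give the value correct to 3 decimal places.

0.100

Rank a: 1, 3, 2, 5, 4
Rank b: 3, 2, 4, 5, 1
d = rank(a) − rank(b): -2, 1, -2, 0, 3; Σd² = 18
ρ = 1 − 6Σd² / [n(n²−1)] = 1 − 6×18 / (5×24) = 1 − 108/120 ≈ 0.100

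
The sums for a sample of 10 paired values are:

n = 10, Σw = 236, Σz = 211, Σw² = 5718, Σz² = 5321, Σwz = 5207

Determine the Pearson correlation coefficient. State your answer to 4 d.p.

r = (nΣwz − ΣwΣz) / √[(nΣw² − (Σw)²)(nΣz² − (Σz)²)]
Numerator: 10×5207 − 236×211 = 2274
Denominator: √[(57180 − 55696)(53210 − 44521)] = √[1484 × 8689] = 3590.8879
r = 2274 / 3590.8879 ≈ 0.6333

0.6333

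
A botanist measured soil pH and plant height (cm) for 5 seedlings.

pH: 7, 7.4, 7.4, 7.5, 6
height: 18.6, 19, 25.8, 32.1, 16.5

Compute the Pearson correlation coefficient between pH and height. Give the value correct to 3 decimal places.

0.669

n = 5, Σx = 35.3, Σy = 112, Σx² = 250.77, Σy² = 2675.26, Σxy = 801.47
nΣxy − ΣxΣy = 4007.35 − 3953.6 = 53.75
nΣx² − (Σx)² = 1253.85 − 1246.09 = 7.76; nΣy² − (Σy)² = 13376.3 − 12544 = 832.3
r = 53.75 / √(7.76 × 832.3) = 53.75 / 80.3657 ≈ 0.669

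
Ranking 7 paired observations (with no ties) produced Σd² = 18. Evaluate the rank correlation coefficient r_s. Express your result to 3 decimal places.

ρ = 1 − 6Σd² / [n(n²−1)] = 1 − 6×18 / (7×48)
  = 1 − 108/336 = 1 − 0.3214 ≈ 0.679

0.679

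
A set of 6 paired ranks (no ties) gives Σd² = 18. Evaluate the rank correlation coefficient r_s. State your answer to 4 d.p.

ρ = 1 − 6Σd² / [n(n²−1)] = 1 − 6×18 / (6×35)
  = 1 − 108/210 = 1 − 0.51429 ≈ 0.4857

0.4857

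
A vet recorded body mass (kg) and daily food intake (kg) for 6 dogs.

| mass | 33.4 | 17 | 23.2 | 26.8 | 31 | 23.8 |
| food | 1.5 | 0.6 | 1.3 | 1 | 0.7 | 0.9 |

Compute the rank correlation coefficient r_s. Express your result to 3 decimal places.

Rank mass: 6, 1, 2, 4, 5, 3
Rank food: 6, 1, 5, 4, 2, 3
d = rank(mass) − rank(food): 0, 0, -3, 0, 3, 0; Σd² = 18
ρ = 1 − 6Σd² / [n(n²−1)] = 1 − 6×18 / (6×35) = 1 − 108/210 ≈ 0.486

0.486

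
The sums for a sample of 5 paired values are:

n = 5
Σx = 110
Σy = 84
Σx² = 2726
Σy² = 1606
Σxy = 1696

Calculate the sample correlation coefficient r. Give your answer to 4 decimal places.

-0.6226

r = (nΣxy − ΣxΣy) / √[(nΣx² − (Σx)²)(nΣy² − (Σy)²)]
Numerator: 5×1696 − 110×84 = -760
Denominator: √[(13630 − 12100)(8030 − 7056)] = √[1530 × 974] = 1220.7457
r = -760 / 1220.7457 ≈ -0.6226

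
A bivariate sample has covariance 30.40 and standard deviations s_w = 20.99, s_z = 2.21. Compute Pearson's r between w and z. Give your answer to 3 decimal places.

r = Cov(w,z) / (s_w · s_z) = 30.40 / (20.99 × 2.21)
  = 30.40 / 46.3879 ≈ 0.655

0.655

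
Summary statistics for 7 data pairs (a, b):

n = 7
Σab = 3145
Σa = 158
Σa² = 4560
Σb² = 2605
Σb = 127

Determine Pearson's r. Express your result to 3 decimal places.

0.509

r = (nΣab − ΣaΣb) / √[(nΣa² − (Σa)²)(nΣb² − (Σb)²)]
Numerator: 7×3145 − 158×127 = 1949
Denominator: √[(31920 − 24964)(18235 − 16129)] = √[6956 × 2106] = 3827.4451
r = 1949 / 3827.4451 ≈ 0.509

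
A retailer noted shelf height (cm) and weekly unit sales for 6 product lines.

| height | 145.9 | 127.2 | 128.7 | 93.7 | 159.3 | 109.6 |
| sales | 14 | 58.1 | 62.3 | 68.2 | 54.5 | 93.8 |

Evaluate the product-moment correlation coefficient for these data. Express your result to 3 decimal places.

n = 6, Σx = 764.4, Σy = 350.9, Σx² = 100198.68, Σy² = 23872.83, Σxy = 42803.6
nΣxy − ΣxΣy = 256821.6 − 268227.96 = -11406.36
nΣx² − (Σx)² = 601192.08 − 584307.36 = 16884.72; nΣy² − (Σy)² = 143236.98 − 123130.81 = 20106.17
r = -11406.36 / √(16884.72 × 20106.17) = -11406.36 / 18425.1744 ≈ -0.619

-0.619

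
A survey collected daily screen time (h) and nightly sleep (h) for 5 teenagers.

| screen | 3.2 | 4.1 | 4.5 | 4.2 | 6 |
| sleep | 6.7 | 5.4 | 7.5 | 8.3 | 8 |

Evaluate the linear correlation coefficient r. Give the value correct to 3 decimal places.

0.470

n = 5, Σx = 22, Σy = 35.9, Σx² = 100.94, Σy² = 263.19, Σxy = 160.19
nΣxy − ΣxΣy = 800.95 − 789.8 = 11.15
nΣx² − (Σx)² = 504.7 − 484 = 20.7; nΣy² − (Σy)² = 1315.95 − 1288.81 = 27.14
r = 11.15 / √(20.7 × 27.14) = 11.15 / 23.7023 ≈ 0.470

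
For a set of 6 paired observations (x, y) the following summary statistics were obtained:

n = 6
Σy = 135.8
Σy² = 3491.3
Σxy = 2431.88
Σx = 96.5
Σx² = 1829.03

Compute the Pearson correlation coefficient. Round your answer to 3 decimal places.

0.728

r = (nΣxy − ΣxΣy) / √[(nΣx² − (Σx)²)(nΣy² − (Σy)²)]
Numerator: 6×2431.88 − 96.5×135.8 = 1486.58
Denominator: √[(10974.18 − 9312.25)(20947.8 − 18441.64)] = √[1661.93 × 2506.16] = 2040.8485
r = 1486.58 / 2040.8485 ≈ 0.728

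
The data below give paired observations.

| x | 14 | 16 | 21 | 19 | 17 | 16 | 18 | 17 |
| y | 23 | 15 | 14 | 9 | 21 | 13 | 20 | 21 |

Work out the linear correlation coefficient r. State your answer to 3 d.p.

n = 8, Σx = 138, Σy = 136, Σx² = 2412, Σy² = 2482, Σxy = 2309
nΣxy − ΣxΣy = 18472 − 18768 = -296
nΣx² − (Σx)² = 19296 − 19044 = 252; nΣy² − (Σy)² = 19856 − 18496 = 1360
r = -296 / √(252 × 1360) = -296 / 585.4229 ≈ -0.506

-0.506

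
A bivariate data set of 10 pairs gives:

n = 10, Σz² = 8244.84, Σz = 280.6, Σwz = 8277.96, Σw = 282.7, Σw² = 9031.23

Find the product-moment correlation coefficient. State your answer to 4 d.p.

0.5561

r = (nΣwz − ΣwΣz) / √[(nΣw² − (Σw)²)(nΣz² − (Σz)²)]
Numerator: 10×8277.96 − 282.7×280.6 = 3453.98
Denominator: √[(90312.3 − 79919.29)(82448.4 − 78736.36)] = √[10393.01 × 3712.04] = 6211.2212
r = 3453.98 / 6211.2212 ≈ 0.5561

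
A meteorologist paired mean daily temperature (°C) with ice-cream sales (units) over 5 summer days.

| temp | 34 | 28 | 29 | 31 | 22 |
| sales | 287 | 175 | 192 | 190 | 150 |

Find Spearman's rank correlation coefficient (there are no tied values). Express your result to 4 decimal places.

Rank temp: 5, 2, 3, 4, 1
Rank sales: 5, 2, 4, 3, 1
d = rank(temp) − rank(sales): 0, 0, -1, 1, 0; Σd² = 2
ρ = 1 − 6Σd² / [n(n²−1)] = 1 − 6×2 / (5×24) = 1 − 12/120 ≈ 0.9000

0.9000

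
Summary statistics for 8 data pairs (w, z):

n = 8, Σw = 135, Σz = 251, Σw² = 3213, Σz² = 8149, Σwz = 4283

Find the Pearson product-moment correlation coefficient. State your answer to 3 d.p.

0.094

r = (nΣwz − ΣwΣz) / √[(nΣw² − (Σw)²)(nΣz² − (Σz)²)]
Numerator: 8×4283 − 135×251 = 379
Denominator: √[(25704 − 18225)(65192 − 63001)] = √[7479 × 2191] = 4048.0229
r = 379 / 4048.0229 ≈ 0.094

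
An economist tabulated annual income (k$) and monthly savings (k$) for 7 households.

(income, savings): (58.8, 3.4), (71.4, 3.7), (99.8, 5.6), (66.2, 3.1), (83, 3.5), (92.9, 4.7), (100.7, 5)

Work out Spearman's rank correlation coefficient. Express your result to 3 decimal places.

Rank income: 1, 3, 6, 2, 4, 5, 7
Rank savings: 2, 4, 7, 1, 3, 5, 6
d = rank(income) − rank(savings): -1, -1, -1, 1, 1, 0, 1; Σd² = 6
ρ = 1 − 6Σd² / [n(n²−1)] = 1 − 6×6 / (7×48) = 1 − 36/336 ≈ 0.893

0.893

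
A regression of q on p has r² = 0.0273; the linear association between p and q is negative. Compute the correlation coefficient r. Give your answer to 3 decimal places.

|r| = √0.0273 = 0.165
The association is negative, so r = −0.165.

-0.165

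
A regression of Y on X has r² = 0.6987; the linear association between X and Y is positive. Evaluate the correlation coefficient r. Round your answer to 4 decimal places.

0.8359

|r| = √0.6987 = 0.8359
The association is positive, so r = 0.8359.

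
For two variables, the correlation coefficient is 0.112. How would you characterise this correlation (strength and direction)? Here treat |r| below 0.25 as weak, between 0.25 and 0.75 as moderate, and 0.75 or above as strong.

r = 0.112 > 0 so the relationship is positive.
|r| = 0.112, which falls in the weak range.

weak positive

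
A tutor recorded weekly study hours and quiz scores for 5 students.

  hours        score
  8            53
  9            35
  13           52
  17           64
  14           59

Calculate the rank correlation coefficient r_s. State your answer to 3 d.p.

0.700

Rank hours: 1, 2, 3, 5, 4
Rank score: 3, 1, 2, 5, 4
d = rank(hours) − rank(score): -2, 1, 1, 0, 0; Σd² = 6
ρ = 1 − 6Σd² / [n(n²−1)] = 1 − 6×6 / (5×24) = 1 − 36/120 ≈ 0.700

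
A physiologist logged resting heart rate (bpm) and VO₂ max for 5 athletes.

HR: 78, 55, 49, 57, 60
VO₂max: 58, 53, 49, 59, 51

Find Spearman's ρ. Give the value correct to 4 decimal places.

Rank HR: 5, 2, 1, 3, 4
Rank VO₂max: 4, 3, 1, 5, 2
d = rank(HR) − rank(VO₂max): 1, -1, 0, -2, 2; Σd² = 10
ρ = 1 − 6Σd² / [n(n²−1)] = 1 − 6×10 / (5×24) = 1 − 60/120 ≈ 0.5000

0.5000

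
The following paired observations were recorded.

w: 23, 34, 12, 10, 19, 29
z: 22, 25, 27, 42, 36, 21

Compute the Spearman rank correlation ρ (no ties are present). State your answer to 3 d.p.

-0.771

Rank w: 4, 6, 2, 1, 3, 5
Rank z: 2, 3, 4, 6, 5, 1
d = rank(w) − rank(z): 2, 3, -2, -5, -2, 4; Σd² = 62
ρ = 1 − 6Σd² / [n(n²−1)] = 1 − 6×62 / (6×35) = 1 − 372/210 ≈ -0.771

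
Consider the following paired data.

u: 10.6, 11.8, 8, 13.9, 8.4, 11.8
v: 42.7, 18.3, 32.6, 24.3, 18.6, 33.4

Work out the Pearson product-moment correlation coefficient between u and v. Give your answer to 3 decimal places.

-0.083

n = 6, Σu = 64.5, Σv = 169.9, Σu² = 718.61, Σv² = 5272.95, Σuv = 1817.49
nΣuv − ΣuΣv = 10904.94 − 10958.55 = -53.61
nΣu² − (Σu)² = 4311.66 − 4160.25 = 151.41; nΣv² − (Σv)² = 31637.7 − 28866.01 = 2771.69
r = -53.61 / √(151.41 × 2771.69) = -53.61 / 647.8129 ≈ -0.083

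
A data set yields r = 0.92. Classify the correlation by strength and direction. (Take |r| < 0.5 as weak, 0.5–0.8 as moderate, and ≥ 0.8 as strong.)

r = 0.92 > 0 so the relationship is positive.
|r| = 0.92, which falls in the strong range.

strong positive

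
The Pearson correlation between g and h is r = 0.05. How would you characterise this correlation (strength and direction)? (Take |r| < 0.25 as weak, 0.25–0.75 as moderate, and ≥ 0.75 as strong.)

weak positive

r = 0.05 > 0 so the relationship is positive.
|r| = 0.05, which falls in the weak range.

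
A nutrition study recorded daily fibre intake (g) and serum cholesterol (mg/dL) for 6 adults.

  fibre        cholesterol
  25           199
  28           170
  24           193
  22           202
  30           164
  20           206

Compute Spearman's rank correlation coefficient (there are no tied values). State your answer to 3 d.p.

-0.943

Rank fibre: 4, 5, 3, 2, 6, 1
Rank cholesterol: 4, 2, 3, 5, 1, 6
d = rank(fibre) − rank(cholesterol): 0, 3, 0, -3, 5, -5; Σd² = 68
ρ = 1 − 6Σd² / [n(n²−1)] = 1 − 6×68 / (6×35) = 1 − 408/210 ≈ -0.943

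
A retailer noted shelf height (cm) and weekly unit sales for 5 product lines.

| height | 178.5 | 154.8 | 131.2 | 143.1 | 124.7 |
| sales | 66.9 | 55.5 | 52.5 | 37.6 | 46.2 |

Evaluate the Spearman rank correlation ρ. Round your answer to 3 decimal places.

0.700

Rank height: 5, 4, 2, 3, 1
Rank sales: 5, 4, 3, 1, 2
d = rank(height) − rank(sales): 0, 0, -1, 2, -1; Σd² = 6
ρ = 1 − 6Σd² / [n(n²−1)] = 1 − 6×6 / (5×24) = 1 − 36/120 ≈ 0.700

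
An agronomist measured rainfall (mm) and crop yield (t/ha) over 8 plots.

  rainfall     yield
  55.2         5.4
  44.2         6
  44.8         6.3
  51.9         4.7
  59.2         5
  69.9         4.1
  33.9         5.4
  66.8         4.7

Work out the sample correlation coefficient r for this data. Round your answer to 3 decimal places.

n = 8, Σx = 425.9, Σy = 41.6, Σx² = 23703.43, Σy² = 220, Σxy = 2169.06
nΣxy − ΣxΣy = 17352.48 − 17717.44 = -364.96
nΣx² − (Σx)² = 189627.44 − 181390.81 = 8236.63; nΣy² − (Σy)² = 1760 − 1730.56 = 29.44
r = -364.96 / √(8236.63 × 29.44) = -364.96 / 492.4291 ≈ -0.741

-0.741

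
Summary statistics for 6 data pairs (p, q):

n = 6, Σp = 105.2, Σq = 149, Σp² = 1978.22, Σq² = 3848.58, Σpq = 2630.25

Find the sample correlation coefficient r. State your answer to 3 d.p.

r = (nΣpq − ΣpΣq) / √[(nΣp² − (Σp)²)(nΣq² − (Σq)²)]
Numerator: 6×2630.25 − 105.2×149 = 106.7
Denominator: √[(11869.32 − 11067.04)(23091.48 − 22201)] = √[802.28 × 890.48] = 845.2303
r = 106.7 / 845.2303 ≈ 0.126

0.126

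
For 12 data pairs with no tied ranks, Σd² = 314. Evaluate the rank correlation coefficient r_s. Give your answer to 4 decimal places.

ρ = 1 − 6Σd² / [n(n²−1)] = 1 − 6×314 / (12×143)
  = 1 − 1884/1716 = 1 − 1.09790 ≈ -0.0979

-0.0979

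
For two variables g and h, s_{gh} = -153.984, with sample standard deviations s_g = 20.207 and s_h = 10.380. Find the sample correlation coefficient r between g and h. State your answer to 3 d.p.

-0.734

r = Cov(g,h) / (s_g · s_h) = -153.984 / (20.207 × 10.380)
  = -153.984 / 209.7487 ≈ -0.734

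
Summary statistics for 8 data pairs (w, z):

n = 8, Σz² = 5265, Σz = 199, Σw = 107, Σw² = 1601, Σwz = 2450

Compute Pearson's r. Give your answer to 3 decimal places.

r = (nΣwz − ΣwΣz) / √[(nΣw² − (Σw)²)(nΣz² − (Σz)²)]
Numerator: 8×2450 − 107×199 = -1693
Denominator: √[(12808 − 11449)(42120 − 39601)] = √[1359 × 2519] = 1850.2219
r = -1693 / 1850.2219 ≈ -0.915

-0.915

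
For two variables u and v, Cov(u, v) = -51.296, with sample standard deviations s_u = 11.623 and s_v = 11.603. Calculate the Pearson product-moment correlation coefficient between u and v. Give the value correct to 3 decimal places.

-0.380

r = Cov(u,v) / (s_u · s_v) = -51.296 / (11.623 × 11.603)
  = -51.296 / 134.8617 ≈ -0.380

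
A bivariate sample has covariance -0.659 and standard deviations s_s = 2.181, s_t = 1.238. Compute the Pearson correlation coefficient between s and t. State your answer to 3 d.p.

-0.244

r = Cov(s,t) / (s_s · s_t) = -0.659 / (2.181 × 1.238)
  = -0.659 / 2.7001 ≈ -0.244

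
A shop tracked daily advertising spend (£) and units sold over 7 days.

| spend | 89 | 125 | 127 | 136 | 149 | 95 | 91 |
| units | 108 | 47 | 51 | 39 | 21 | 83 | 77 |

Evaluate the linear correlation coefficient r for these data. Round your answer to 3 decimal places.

-0.958

n = 7, Σx = 812, Σy = 426, Σx² = 97678, Σy² = 31254, Σxy = 45289
nΣxy − ΣxΣy = 317023 − 345912 = -28889
nΣx² − (Σx)² = 683746 − 659344 = 24402; nΣy² − (Σy)² = 218778 − 181476 = 37302
r = -28889 / √(24402 × 37302) = -28889 / 30170.2404 ≈ -0.958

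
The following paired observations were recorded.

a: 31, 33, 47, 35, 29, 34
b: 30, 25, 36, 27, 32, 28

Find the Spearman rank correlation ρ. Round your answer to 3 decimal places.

Rank a: 2, 3, 6, 5, 1, 4
Rank b: 4, 1, 6, 2, 5, 3
d = rank(a) − rank(b): -2, 2, 0, 3, -4, 1; Σd² = 34
ρ = 1 − 6Σd² / [n(n²−1)] = 1 − 6×34 / (6×35) = 1 − 204/210 ≈ 0.029

0.029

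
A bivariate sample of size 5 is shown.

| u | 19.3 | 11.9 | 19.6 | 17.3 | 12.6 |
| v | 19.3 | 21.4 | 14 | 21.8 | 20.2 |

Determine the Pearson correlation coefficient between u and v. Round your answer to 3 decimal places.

n = 5, Σu = 80.7, Σv = 96.7, Σu² = 1356.31, Σv² = 1909.73, Σuv = 1533.21
nΣuv − ΣuΣv = 7666.05 − 7803.69 = -137.64
nΣu² − (Σu)² = 6781.55 − 6512.49 = 269.06; nΣv² − (Σv)² = 9548.65 − 9350.89 = 197.76
r = -137.64 / √(269.06 × 197.76) = -137.64 / 230.6714 ≈ -0.597

-0.597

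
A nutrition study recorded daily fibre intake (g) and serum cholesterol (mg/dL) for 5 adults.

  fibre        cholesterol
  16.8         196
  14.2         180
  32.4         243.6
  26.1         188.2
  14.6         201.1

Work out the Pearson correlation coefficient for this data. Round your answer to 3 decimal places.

0.732

n = 5, Σx = 104.1, Σy = 1008.9, Σx² = 2428.01, Σy² = 206017.41, Σxy = 21589.52
nΣxy − ΣxΣy = 107947.6 − 105026.49 = 2921.11
nΣx² − (Σx)² = 12140.05 − 10836.81 = 1303.24; nΣy² − (Σy)² = 1030087.05 − 1017879.21 = 12207.84
r = 2921.11 / √(1303.24 × 12207.84) = 2921.11 / 3988.7022 ≈ 0.732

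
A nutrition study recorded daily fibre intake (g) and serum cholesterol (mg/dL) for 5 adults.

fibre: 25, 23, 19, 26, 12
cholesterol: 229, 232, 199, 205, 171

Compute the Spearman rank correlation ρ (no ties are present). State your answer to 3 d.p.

Rank fibre: 4, 3, 2, 5, 1
Rank cholesterol: 4, 5, 2, 3, 1
d = rank(fibre) − rank(cholesterol): 0, -2, 0, 2, 0; Σd² = 8
ρ = 1 − 6Σd² / [n(n²−1)] = 1 − 6×8 / (5×24) = 1 − 48/120 ≈ 0.600

0.600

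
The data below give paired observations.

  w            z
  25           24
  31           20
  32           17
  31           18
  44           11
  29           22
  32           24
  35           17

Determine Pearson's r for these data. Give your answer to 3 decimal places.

-0.872

n = 8, Σw = 259, Σz = 153, Σw² = 8597, Σz² = 3059, Σwz = 4807
nΣwz − ΣwΣz = 38456 − 39627 = -1171
nΣw² − (Σw)² = 68776 − 67081 = 1695; nΣz² − (Σz)² = 24472 − 23409 = 1063
r = -1171 / √(1695 × 1063) = -1171 / 1342.3059 ≈ -0.872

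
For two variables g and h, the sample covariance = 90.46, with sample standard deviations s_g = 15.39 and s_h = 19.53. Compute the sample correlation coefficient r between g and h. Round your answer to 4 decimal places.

r = Cov(g,h) / (s_g · s_h) = 90.46 / (15.39 × 19.53)
  = 90.46 / 300.5667 ≈ 0.3010

0.3010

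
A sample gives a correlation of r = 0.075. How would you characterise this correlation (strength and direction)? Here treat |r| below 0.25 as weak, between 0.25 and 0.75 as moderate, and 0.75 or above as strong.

r = 0.075 > 0 so the relationship is positive.
|r| = 0.075, which falls in the weak range.

weak positive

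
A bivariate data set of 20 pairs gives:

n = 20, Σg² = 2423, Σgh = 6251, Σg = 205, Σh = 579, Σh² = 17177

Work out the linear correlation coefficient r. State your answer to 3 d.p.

0.866

r = (nΣgh − ΣgΣh) / √[(nΣg² − (Σg)²)(nΣh² − (Σh)²)]
Numerator: 20×6251 − 205×579 = 6325
Denominator: √[(48460 − 42025)(343540 − 335241)] = √[6435 × 8299] = 7307.8085
r = 6325 / 7307.8085 ≈ 0.866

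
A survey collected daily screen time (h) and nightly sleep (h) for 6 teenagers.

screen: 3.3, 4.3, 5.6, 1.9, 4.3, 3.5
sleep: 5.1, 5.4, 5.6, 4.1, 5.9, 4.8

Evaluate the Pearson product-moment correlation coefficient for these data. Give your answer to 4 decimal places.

n = 6, Σx = 22.9, Σy = 30.9, Σx² = 95.09, Σy² = 161.19, Σxy = 121.37
nΣxy − ΣxΣy = 728.22 − 707.61 = 20.61
nΣx² − (Σx)² = 570.54 − 524.41 = 46.13; nΣy² − (Σy)² = 967.14 − 954.81 = 12.33
r = 20.61 / √(46.13 × 12.33) = 20.61 / 23.8492 ≈ 0.8642

0.8642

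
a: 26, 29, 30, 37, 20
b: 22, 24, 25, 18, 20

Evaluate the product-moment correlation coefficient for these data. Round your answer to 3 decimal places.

n = 5, Σa = 142, Σb = 109, Σa² = 4186, Σb² = 2409, Σab = 3084
nΣab − ΣaΣb = 15420 − 15478 = -58
nΣa² − (Σa)² = 20930 − 20164 = 766; nΣb² − (Σb)² = 12045 − 11881 = 164
r = -58 / √(766 × 164) = -58 / 354.4348 ≈ -0.164

-0.164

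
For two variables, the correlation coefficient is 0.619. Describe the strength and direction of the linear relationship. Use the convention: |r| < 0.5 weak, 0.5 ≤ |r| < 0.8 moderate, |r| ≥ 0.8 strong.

r = 0.619 > 0 so the relationship is positive.
|r| = 0.619, which falls in the moderate range.

moderate positive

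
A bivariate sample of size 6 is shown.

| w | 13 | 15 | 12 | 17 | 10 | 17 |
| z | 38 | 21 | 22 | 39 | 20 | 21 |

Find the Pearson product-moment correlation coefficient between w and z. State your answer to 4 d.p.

n = 6, Σw = 84, Σz = 161, Σw² = 1216, Σz² = 4731, Σwz = 2293
nΣwz − ΣwΣz = 13758 − 13524 = 234
nΣw² − (Σw)² = 7296 − 7056 = 240; nΣz² − (Σz)² = 28386 − 25921 = 2465
r = 234 / √(240 × 2465) = 234 / 769.1554 ≈ 0.3042

0.3042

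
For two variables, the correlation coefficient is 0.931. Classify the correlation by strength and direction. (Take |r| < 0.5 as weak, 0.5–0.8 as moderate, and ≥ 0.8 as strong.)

strong positive

r = 0.931 > 0 so the relationship is positive.
|r| = 0.931, which falls in the strong range.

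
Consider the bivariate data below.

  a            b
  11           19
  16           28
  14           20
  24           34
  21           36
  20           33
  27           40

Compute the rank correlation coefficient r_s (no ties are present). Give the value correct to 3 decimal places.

Rank a: 1, 3, 2, 6, 5, 4, 7
Rank b: 1, 3, 2, 5, 6, 4, 7
d = rank(a) − rank(b): 0, 0, 0, 1, -1, 0, 0; Σd² = 2
ρ = 1 − 6Σd² / [n(n²−1)] = 1 − 6×2 / (7×48) = 1 − 12/336 ≈ 0.964

0.964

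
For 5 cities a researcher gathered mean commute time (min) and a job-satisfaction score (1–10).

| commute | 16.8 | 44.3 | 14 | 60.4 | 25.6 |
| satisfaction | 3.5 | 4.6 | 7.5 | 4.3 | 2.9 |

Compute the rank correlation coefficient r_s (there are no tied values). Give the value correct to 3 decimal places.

Rank commute: 2, 4, 1, 5, 3
Rank satisfaction: 2, 4, 5, 3, 1
d = rank(commute) − rank(satisfaction): 0, 0, -4, 2, 2; Σd² = 24
ρ = 1 − 6Σd² / [n(n²−1)] = 1 − 6×24 / (5×24) = 1 − 144/120 ≈ -0.200

-0.200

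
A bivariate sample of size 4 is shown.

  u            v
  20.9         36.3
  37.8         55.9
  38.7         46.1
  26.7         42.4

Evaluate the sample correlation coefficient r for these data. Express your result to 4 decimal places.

n = 4, Σu = 124.1, Σv = 180.7, Σu² = 4076.23, Σv² = 8365.47, Σuv = 5787.84
nΣuv − ΣuΣv = 23151.36 − 22424.87 = 726.49
nΣu² − (Σu)² = 16304.92 − 15400.81 = 904.11; nΣv² − (Σv)² = 33461.88 − 32652.49 = 809.39
r = 726.49 / √(904.11 × 809.39) = 726.49 / 855.4400 ≈ 0.8493

0.8493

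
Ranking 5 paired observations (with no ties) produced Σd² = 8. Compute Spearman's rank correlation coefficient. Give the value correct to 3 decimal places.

ρ = 1 − 6Σd² / [n(n²−1)] = 1 − 6×8 / (5×24)
  = 1 − 48/120 = 1 − 0.4000 ≈ 0.600

0.600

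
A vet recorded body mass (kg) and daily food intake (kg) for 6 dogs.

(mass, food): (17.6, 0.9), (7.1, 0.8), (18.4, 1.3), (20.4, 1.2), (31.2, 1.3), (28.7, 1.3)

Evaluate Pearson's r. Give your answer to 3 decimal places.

n = 6, Σx = 123.4, Σy = 6.8, Σx² = 2912.02, Σy² = 7.96, Σxy = 147.79
nΣxy − ΣxΣy = 886.74 − 839.12 = 47.62
nΣx² − (Σx)² = 17472.12 − 15227.56 = 2244.56; nΣy² − (Σy)² = 47.76 − 46.24 = 1.52
r = 47.62 / √(2244.56 × 1.52) = 47.62 / 58.4100 ≈ 0.815

0.815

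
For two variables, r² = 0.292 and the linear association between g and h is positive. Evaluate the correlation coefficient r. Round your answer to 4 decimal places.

0.5404

|r| = √0.292 = 0.5404
The association is positive, so r = 0.5404.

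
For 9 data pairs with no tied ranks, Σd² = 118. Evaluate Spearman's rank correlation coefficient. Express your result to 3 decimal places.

0.017

ρ = 1 − 6Σd² / [n(n²−1)] = 1 − 6×118 / (9×80)
  = 1 − 708/720 = 1 − 0.9833 ≈ 0.017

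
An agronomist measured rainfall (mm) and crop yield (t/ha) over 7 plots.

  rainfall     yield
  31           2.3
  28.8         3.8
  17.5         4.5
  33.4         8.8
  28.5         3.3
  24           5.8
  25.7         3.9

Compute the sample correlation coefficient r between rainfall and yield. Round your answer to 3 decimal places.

0.188

n = 7, Σx = 188.9, Σy = 32.4, Σx² = 5260.99, Σy² = 177.16, Σxy = 886.89
nΣxy − ΣxΣy = 6208.23 − 6120.36 = 87.87
nΣx² − (Σx)² = 36826.93 − 35683.21 = 1143.72; nΣy² − (Σy)² = 1240.12 − 1049.76 = 190.36
r = 87.87 / √(1143.72 × 190.36) = 87.87 / 466.6032 ≈ 0.188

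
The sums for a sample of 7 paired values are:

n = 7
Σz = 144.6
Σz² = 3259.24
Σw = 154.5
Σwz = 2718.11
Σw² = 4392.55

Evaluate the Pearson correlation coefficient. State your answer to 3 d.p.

-0.915

r = (nΣwz − ΣwΣz) / √[(nΣw² − (Σw)²)(nΣz² − (Σz)²)]
Numerator: 7×2718.11 − 154.5×144.6 = -3313.93
Denominator: √[(30747.85 − 23870.25)(22814.68 − 20909.16)] = √[6877.6 × 1905.52] = 3620.1387
r = -3313.93 / 3620.1387 ≈ -0.915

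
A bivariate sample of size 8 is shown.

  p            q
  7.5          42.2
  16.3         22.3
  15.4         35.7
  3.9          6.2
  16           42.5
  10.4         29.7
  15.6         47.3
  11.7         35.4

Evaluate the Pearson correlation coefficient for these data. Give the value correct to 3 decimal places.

0.546

n = 8, Σp = 96.8, Σq = 261.3, Σp² = 1318.72, Σq² = 9769.85, Σpq = 3394.89
nΣpq − ΣpΣq = 27159.12 − 25293.84 = 1865.28
nΣp² − (Σp)² = 10549.76 − 9370.24 = 1179.52; nΣq² − (Σq)² = 78158.8 − 68277.69 = 9881.11
r = 1865.28 / √(1179.52 × 9881.11) = 1865.28 / 3413.9372 ≈ 0.546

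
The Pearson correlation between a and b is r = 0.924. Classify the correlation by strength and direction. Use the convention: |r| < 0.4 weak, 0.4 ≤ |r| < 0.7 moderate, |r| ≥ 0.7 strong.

strong positive

r = 0.924 > 0 so the relationship is positive.
|r| = 0.924, which falls in the strong range.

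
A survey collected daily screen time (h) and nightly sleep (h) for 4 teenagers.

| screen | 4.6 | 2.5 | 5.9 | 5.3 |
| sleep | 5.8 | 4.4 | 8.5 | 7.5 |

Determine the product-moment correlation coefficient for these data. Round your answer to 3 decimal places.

n = 4, Σx = 18.3, Σy = 26.2, Σx² = 90.31, Σy² = 181.5, Σxy = 127.58
nΣxy − ΣxΣy = 510.32 − 479.46 = 30.86
nΣx² − (Σx)² = 361.24 − 334.89 = 26.35; nΣy² − (Σy)² = 726 − 686.44 = 39.56
r = 30.86 / √(26.35 × 39.56) = 30.86 / 32.2863 ≈ 0.956

0.956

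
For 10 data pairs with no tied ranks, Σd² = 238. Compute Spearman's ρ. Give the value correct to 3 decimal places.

-0.442

ρ = 1 − 6Σd² / [n(n²−1)] = 1 − 6×238 / (10×99)
  = 1 − 1428/990 = 1 − 1.4424 ≈ -0.442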